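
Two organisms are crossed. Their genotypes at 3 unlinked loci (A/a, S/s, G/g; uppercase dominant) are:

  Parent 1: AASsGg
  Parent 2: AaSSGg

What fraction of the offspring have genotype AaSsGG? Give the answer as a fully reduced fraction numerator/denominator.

P(AaSsGG) = 1/16

AASsGg gametes: ASG×2, ASg×2, AsG×2, Asg×2
AaSSGg gametes: ASG×2, ASg×2, aSG×2, aSg×2
AASsGg×AaSSGg grid (8·8=64): AASSGG=4 AASSGg=8 AASSgg=4 AASsGG=4 AASsGg=8 AASsgg=4 AaSSGG=4 AaSSGg=8 AaSSgg=4 AaSsGG=4 AaSsGg=8 AaSsgg=4
AaSsGG hits 4/64; gcd=4; 4÷4/64÷4 = 1/16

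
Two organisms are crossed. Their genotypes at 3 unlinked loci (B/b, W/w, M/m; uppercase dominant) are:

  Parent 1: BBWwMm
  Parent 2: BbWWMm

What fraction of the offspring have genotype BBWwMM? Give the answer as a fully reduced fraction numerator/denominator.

P(BBWwMM) = 1/16

BBWwMm gametes: BWM×2, BWm×2, BwM×2, Bwm×2
BbWWMm gametes: BWM×2, BWm×2, bWM×2, bWm×2
BBWwMm×BbWWMm grid (8·8=64): BBWWMM=4 BBWWMm=8 BBWWmm=4 BBWwMM=4 BBWwMm=8 BBWwmm=4 BbWWMM=4 BbWWMm=8 BbWWmm=4 BbWwMM=4 BbWwMm=8 BbWwmm=4
BBWwMM hits 4/64; gcd=4; 4÷4/64÷4 = 1/16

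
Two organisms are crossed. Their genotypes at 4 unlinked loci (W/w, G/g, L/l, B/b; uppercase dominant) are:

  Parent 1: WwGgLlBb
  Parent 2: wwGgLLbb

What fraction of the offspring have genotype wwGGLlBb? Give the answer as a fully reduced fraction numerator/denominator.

P(wwGGLlBb) = 1/32

WwGgLlBb gametes: WGLB×1, WGLb×1, WGlB×1, WGlb×1, WgLB×1, WgLb×1, WglB×1, Wglb×1, wGLB×1, wGLb×1, wGlB×1, wGlb×1, wgLB×1, wgLb×1, wglB×1, wglb×1
wwGgLLbb gametes: wGLb×8, wgLb×8
WwGgLlBb×wwGgLLbb grid (16·16=256): WwGGLLBb=8 WwGGLLbb=8 WwGGLlBb=8 WwGGLlbb=8 WwGgLLBb=16 WwGgLLbb=16 WwGgLlBb=16 WwGgLlbb=16 WwggLLBb=8 WwggLLbb=8 WwggLlBb=8 WwggLlbb=8 wwGGLLBb=8 wwGGLLbb=8 wwGGLlBb=8 wwGGLlbb=8 wwGgLLBb=16 wwGgLLbb=16 wwGgLlBb=16 wwGgLlbb=16 wwggLLBb=8 wwggLLbb=8 wwggLlBb=8 wwggLlbb=8
wwGGLlBb hits 8/256; gcd=8; 8÷8/256÷8 = 1/32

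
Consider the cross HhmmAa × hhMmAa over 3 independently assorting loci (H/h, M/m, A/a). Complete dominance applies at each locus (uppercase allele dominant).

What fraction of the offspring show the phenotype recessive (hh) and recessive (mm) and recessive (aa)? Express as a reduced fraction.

P(hh mm aa) = 1/16

HhmmAa gametes: HmA×2, Hma×2, hmA×2, hma×2
hhMmAa gametes: hMA×2, hMa×2, hmA×2, hma×2
HhmmAa×hhMmAa grid (8·8=64): HhMmAA=4 HhMmAa=8 HhMmaa=4 HhmmAA=4 HhmmAa=8 Hhmmaa=4 hhMmAA=4 hhMmAa=8 hhMmaa=4 hhmmAA=4 hhmmAa=8 hhmmaa=4
hh mm aa hits 4/64; gcd=4; 4÷4/64÷4 = 1/16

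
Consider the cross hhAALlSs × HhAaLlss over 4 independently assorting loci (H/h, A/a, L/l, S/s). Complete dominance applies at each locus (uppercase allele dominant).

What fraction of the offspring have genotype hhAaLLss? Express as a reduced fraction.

hhAALlSs gametes: hALS×4, hALs×4, hAlS×4, hAls×4
HhAaLlss gametes: HALs×2, HAls×2, HaLs×2, Hals×2, hALs×2, hAls×2, haLs×2, hals×2
hhAALlSs×HhAaLlss grid (16·16=256): HhAALLSs=8 HhAALLss=8 HhAALlSs=16 HhAALlss=16 HhAAllSs=8 HhAAllss=8 HhAaLLSs=8 HhAaLLss=8 HhAaLlSs=16 HhAaLlss=16 HhAallSs=8 HhAallss=8 hhAALLSs=8 hhAALLss=8 hhAALlSs=16 hhAALlss=16 hhAAllSs=8 hhAAllss=8 hhAaLLSs=8 hhAaLLss=8 hhAaLlSs=16 hhAaLlss=16 hhAallSs=8 hhAallss=8
hhAaLLss hits 8/256; gcd=8; 8÷8/256÷8 = 1/32

P(hhAaLLss) = 1/32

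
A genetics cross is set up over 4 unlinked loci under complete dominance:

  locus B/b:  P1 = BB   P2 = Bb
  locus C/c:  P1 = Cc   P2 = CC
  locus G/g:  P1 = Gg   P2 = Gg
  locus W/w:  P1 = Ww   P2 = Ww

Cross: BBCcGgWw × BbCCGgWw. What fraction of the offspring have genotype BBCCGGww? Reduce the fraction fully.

P(BBCCGGww) = 1/64

BBCcGgWw gametes: BCGW×2, BCGw×2, BCgW×2, BCgw×2, BcGW×2, BcGw×2, BcgW×2, Bcgw×2
BbCCGgWw gametes: BCGW×2, BCGw×2, BCgW×2, BCgw×2, bCGW×2, bCGw×2, bCgW×2, bCgw×2
BBCcGgWw×BbCCGgWw grid (16·16=256): BBCCGGWW=4 BBCCGGWw=8 BBCCGGww=4 BBCCGgWW=8 BBCCGgWw=16 BBCCGgww=8 BBCCggWW=4 BBCCggWw=8 BBCCggww=4 BBCcGGWW=4 BBCcGGWw=8 BBCcGGww=4 BBCcGgWW=8 BBCcGgWw=16 BBCcGgww=8 BBCcggWW=4 BBCcggWw=8 BBCcggww=4 BbCCGGWW=4 BbCCGGWw=8 BbCCGGww=4 BbCCGgWW=8 BbCCGgWw=16 BbCCGgww=8 BbCCggWW=4 BbCCggWw=8 BbCCggww=4 BbCcGGWW=4 BbCcGGWw=8 BbCcGGww=4 BbCcGgWW=8 BbCcGgWw=16 BbCcGgww=8 BbCcggWW=4 BbCcggWw=8 BbCcggww=4
BBCCGGww hits 4/256; gcd=4; 4÷4/256÷4 = 1/64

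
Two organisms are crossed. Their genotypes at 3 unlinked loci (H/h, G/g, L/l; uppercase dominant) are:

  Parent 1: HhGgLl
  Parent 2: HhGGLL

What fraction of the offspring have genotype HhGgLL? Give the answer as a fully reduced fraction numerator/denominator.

HhGgLl gametes: HGL×1, HGl×1, HgL×1, Hgl×1, hGL×1, hGl×1, hgL×1, hgl×1
HhGGLL gametes: HGL×4, hGL×4
HhGgLl×HhGGLL grid (8·8=64): HHGGLL=4 HHGGLl=4 HHGgLL=4 HHGgLl=4 HhGGLL=8 HhGGLl=8 HhGgLL=8 HhGgLl=8 hhGGLL=4 hhGGLl=4 hhGgLL=4 hhGgLl=4
HhGgLL hits 8/64; gcd=8; 8÷8/64÷8 = 1/8

P(HhGgLL) = 1/8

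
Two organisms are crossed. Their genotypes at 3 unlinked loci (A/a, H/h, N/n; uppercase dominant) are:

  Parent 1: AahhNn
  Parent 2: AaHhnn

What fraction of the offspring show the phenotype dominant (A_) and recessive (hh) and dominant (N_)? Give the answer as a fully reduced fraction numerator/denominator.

P(A_ hh N_) = 3/16

AahhNn gametes: AhN×2, Ahn×2, ahN×2, ahn×2
AaHhnn gametes: AHn×2, Ahn×2, aHn×2, ahn×2
AahhNn×AaHhnn grid (8·8=64): AAHhNn=4 AAHhnn=4 AAhhNn=4 AAhhnn=4 AaHhNn=8 AaHhnn=8 AahhNn=8 Aahhnn=8 aaHhNn=4 aaHhnn=4 aahhNn=4 aahhnn=4
A_ hh N_ hits 12/64; gcd=4; 12÷4/64÷4 = 3/16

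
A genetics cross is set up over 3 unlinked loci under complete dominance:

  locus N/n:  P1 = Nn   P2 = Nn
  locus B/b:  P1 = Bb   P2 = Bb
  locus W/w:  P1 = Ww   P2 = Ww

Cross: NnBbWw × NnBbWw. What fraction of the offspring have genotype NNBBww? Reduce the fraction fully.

P(NNBBww) = 1/64

NnBbWw gametes: NBW×1, NBw×1, NbW×1, Nbw×1, nBW×1, nBw×1, nbW×1, nbw×1
NnBbWw gametes: NBW×1, NBw×1, NbW×1, Nbw×1, nBW×1, nBw×1, nbW×1, nbw×1
NnBbWw×NnBbWw grid (8·8=64): NNBBWW=1 NNBBWw=2 NNBBww=1 NNBbWW=2 NNBbWw=4 NNBbww=2 NNbbWW=1 NNbbWw=2 NNbbww=1 NnBBWW=2 NnBBWw=4 NnBBww=2 NnBbWW=4 NnBbWw=8 NnBbww=4 NnbbWW=2 NnbbWw=4 Nnbbww=2 nnBBWW=1 nnBBWw=2 nnBBww=1 nnBbWW=2 nnBbWw=4 nnBbww=2 nnbbWW=1 nnbbWw=2 nnbbww=1
NNBBww hits 1/64; gcd=1; 1÷1/64÷1 = 1/64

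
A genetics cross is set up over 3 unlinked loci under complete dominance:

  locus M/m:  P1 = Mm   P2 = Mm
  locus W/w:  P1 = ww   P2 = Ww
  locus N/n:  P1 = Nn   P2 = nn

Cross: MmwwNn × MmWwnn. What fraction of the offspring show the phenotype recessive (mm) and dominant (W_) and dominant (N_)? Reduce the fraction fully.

MmwwNn gametes: MwN×2, Mwn×2, mwN×2, mwn×2
MmWwnn gametes: MWn×2, Mwn×2, mWn×2, mwn×2
MmwwNn×MmWwnn grid (8·8=64): MMWwNn=4 MMWwnn=4 MMwwNn=4 MMwwnn=4 MmWwNn=8 MmWwnn=8 MmwwNn=8 Mmwwnn=8 mmWwNn=4 mmWwnn=4 mmwwNn=4 mmwwnn=4
mm W_ N_ hits 4/64; gcd=4; 4÷4/64÷4 = 1/16

P(mm W_ N_) = 1/16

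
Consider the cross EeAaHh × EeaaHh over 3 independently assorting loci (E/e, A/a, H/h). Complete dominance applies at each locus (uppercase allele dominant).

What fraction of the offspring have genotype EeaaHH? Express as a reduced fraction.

P(EeaaHH) = 1/16

EeAaHh gametes: EAH×1, EAh×1, EaH×1, Eah×1, eAH×1, eAh×1, eaH×1, eah×1
EeaaHh gametes: EaH×2, Eah×2, eaH×2, eah×2
EeAaHh×EeaaHh grid (8·8=64): EEAaHH=2 EEAaHh=4 EEAahh=2 EEaaHH=2 EEaaHh=4 EEaahh=2 EeAaHH=4 EeAaHh=8 EeAahh=4 EeaaHH=4 EeaaHh=8 Eeaahh=4 eeAaHH=2 eeAaHh=4 eeAahh=2 eeaaHH=2 eeaaHh=4 eeaahh=2
EeaaHH hits 4/64; gcd=4; 4÷4/64÷4 = 1/16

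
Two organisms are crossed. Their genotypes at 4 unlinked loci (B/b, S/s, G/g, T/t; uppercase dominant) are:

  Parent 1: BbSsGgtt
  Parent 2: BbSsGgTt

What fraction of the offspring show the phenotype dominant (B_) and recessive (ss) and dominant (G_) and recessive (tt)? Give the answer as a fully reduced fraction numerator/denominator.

BbSsGgtt gametes: BSGt×2, BSgt×2, BsGt×2, Bsgt×2, bSGt×2, bSgt×2, bsGt×2, bsgt×2
BbSsGgTt gametes: BSGT×1, BSGt×1, BSgT×1, BSgt×1, BsGT×1, BsGt×1, BsgT×1, Bsgt×1, bSGT×1, bSGt×1, bSgT×1, bSgt×1, bsGT×1, bsGt×1, bsgT×1, bsgt×1
BbSsGgtt×BbSsGgTt grid (16·16=256): BBSSGGTt=2 BBSSGGtt=2 BBSSGgTt=4 BBSSGgtt=4 BBSSggTt=2 BBSSggtt=2 BBSsGGTt=4 BBSsGGtt=4 BBSsGgTt=8 BBSsGgtt=8 BBSsggTt=4 BBSsggtt=4 BBssGGTt=2 BBssGGtt=2 BBssGgTt=4 BBssGgtt=4 BBssggTt=2 BBssggtt=2 BbSSGGTt=4 BbSSGGtt=4 BbSSGgTt=8 BbSSGgtt=8 BbSSggTt=4 BbSSggtt=4 BbSsGGTt=8 BbSsGGtt=8 BbSsGgTt=16 BbSsGgtt=16 BbSsggTt=8 BbSsggtt=8 BbssGGTt=4 BbssGGtt=4 BbssGgTt=8 BbssGgtt=8 BbssggTt=4 Bbssggtt=4 bbSSGGTt=2 bbSSGGtt=2 bbSSGgTt=4 bbSSGgtt=4 bbSSggTt=2 bbSSggtt=2 bbSsGGTt=4 bbSsGGtt=4 bbSsGgTt=8 bbSsGgtt=8 bbSsggTt=4 bbSsggtt=4 bbssGGTt=2 bbssGGtt=2 bbssGgTt=4 bbssGgtt=4 bbssggTt=2 bbssggtt=2
B_ ss G_ tt hits 18/256; gcd=2; 18÷2/256÷2 = 9/128

P(B_ ss G_ tt) = 9/128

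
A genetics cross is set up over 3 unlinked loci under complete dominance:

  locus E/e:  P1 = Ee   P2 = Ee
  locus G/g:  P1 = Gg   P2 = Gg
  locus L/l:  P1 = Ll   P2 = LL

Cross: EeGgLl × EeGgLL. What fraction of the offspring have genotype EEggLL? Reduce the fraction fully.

P(EEggLL) = 1/32

EeGgLl gametes: EGL×1, EGl×1, EgL×1, Egl×1, eGL×1, eGl×1, egL×1, egl×1
EeGgLL gametes: EGL×2, EgL×2, eGL×2, egL×2
EeGgLl×EeGgLL grid (8·8=64): EEGGLL=2 EEGGLl=2 EEGgLL=4 EEGgLl=4 EEggLL=2 EEggLl=2 EeGGLL=4 EeGGLl=4 EeGgLL=8 EeGgLl=8 EeggLL=4 EeggLl=4 eeGGLL=2 eeGGLl=2 eeGgLL=4 eeGgLl=4 eeggLL=2 eeggLl=2
EEggLL hits 2/64; gcd=2; 2÷2/64÷2 = 1/32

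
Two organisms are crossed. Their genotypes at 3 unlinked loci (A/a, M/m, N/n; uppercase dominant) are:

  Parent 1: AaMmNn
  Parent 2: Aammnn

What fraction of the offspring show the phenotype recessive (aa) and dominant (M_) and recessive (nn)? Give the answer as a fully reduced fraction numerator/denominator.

AaMmNn gametes: AMN×1, AMn×1, AmN×1, Amn×1, aMN×1, aMn×1, amN×1, amn×1
Aammnn gametes: Amn×4, amn×4
AaMmNn×Aammnn grid (8·8=64): AAMmNn=4 AAMmnn=4 AAmmNn=4 AAmmnn=4 AaMmNn=8 AaMmnn=8 AammNn=8 Aammnn=8 aaMmNn=4 aaMmnn=4 aammNn=4 aammnn=4
aa M_ nn hits 4/64; gcd=4; 4÷4/64÷4 = 1/16

P(aa M_ nn) = 1/16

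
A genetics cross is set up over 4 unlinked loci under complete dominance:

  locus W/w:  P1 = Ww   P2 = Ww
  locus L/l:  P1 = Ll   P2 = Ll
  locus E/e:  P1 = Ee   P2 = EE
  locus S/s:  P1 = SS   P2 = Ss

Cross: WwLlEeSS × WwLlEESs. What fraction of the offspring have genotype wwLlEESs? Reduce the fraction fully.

WwLlEeSS gametes: WLES×2, WLeS×2, WlES×2, WleS×2, wLES×2, wLeS×2, wlES×2, wleS×2
WwLlEESs gametes: WLES×2, WLEs×2, WlES×2, WlEs×2, wLES×2, wLEs×2, wlES×2, wlEs×2
WwLlEeSS×WwLlEESs grid (16·16=256): WWLLEESS=4 WWLLEESs=4 WWLLEeSS=4 WWLLEeSs=4 WWLlEESS=8 WWLlEESs=8 WWLlEeSS=8 WWLlEeSs=8 WWllEESS=4 WWllEESs=4 WWllEeSS=4 WWllEeSs=4 WwLLEESS=8 WwLLEESs=8 WwLLEeSS=8 WwLLEeSs=8 WwLlEESS=16 WwLlEESs=16 WwLlEeSS=16 WwLlEeSs=16 WwllEESS=8 WwllEESs=8 WwllEeSS=8 WwllEeSs=8 wwLLEESS=4 wwLLEESs=4 wwLLEeSS=4 wwLLEeSs=4 wwLlEESS=8 wwLlEESs=8 wwLlEeSS=8 wwLlEeSs=8 wwllEESS=4 wwllEESs=4 wwllEeSS=4 wwllEeSs=4
wwLlEESs hits 8/256; gcd=8; 8÷8/256÷8 = 1/32

P(wwLlEESs) = 1/32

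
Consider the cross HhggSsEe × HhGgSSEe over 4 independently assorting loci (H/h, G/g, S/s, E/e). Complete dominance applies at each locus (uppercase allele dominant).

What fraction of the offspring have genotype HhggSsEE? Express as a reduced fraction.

HhggSsEe gametes: HgSE×2, HgSe×2, HgsE×2, Hgse×2, hgSE×2, hgSe×2, hgsE×2, hgse×2
HhGgSSEe gametes: HGSE×2, HGSe×2, HgSE×2, HgSe×2, hGSE×2, hGSe×2, hgSE×2, hgSe×2
HhggSsEe×HhGgSSEe grid (16·16=256): HHGgSSEE=4 HHGgSSEe=8 HHGgSSee=4 HHGgSsEE=4 HHGgSsEe=8 HHGgSsee=4 HHggSSEE=4 HHggSSEe=8 HHggSSee=4 HHggSsEE=4 HHggSsEe=8 HHggSsee=4 HhGgSSEE=8 HhGgSSEe=16 HhGgSSee=8 HhGgSsEE=8 HhGgSsEe=16 HhGgSsee=8 HhggSSEE=8 HhggSSEe=16 HhggSSee=8 HhggSsEE=8 HhggSsEe=16 HhggSsee=8 hhGgSSEE=4 hhGgSSEe=8 hhGgSSee=4 hhGgSsEE=4 hhGgSsEe=8 hhGgSsee=4 hhggSSEE=4 hhggSSEe=8 hhggSSee=4 hhggSsEE=4 hhggSsEe=8 hhggSsee=4
HhggSsEE hits 8/256; gcd=8; 8÷8/256÷8 = 1/32

P(HhggSsEE) = 1/32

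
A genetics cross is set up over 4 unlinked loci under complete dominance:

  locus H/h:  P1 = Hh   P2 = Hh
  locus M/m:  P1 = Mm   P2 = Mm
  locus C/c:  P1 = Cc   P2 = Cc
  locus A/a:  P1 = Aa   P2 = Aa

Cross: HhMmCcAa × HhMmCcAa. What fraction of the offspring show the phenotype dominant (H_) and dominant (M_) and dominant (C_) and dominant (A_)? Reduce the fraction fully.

P(H_ M_ C_ A_) = 81/256

HhMmCcAa gametes: HMCA×1, HMCa×1, HMcA×1, HMca×1, HmCA×1, HmCa×1, HmcA×1, Hmca×1, hMCA×1, hMCa×1, hMcA×1, hMca×1, hmCA×1, hmCa×1, hmcA×1, hmca×1
HhMmCcAa gametes: HMCA×1, HMCa×1, HMcA×1, HMca×1, HmCA×1, HmCa×1, HmcA×1, Hmca×1, hMCA×1, hMCa×1, hMcA×1, hMca×1, hmCA×1, hmCa×1, hmcA×1, hmca×1
HhMmCcAa×HhMmCcAa grid (16·16=256): HHMMCCAA=1 HHMMCCAa=2 HHMMCCaa=1 HHMMCcAA=2 HHMMCcAa=4 HHMMCcaa=2 HHMMccAA=1 HHMMccAa=2 HHMMccaa=1 HHMmCCAA=2 HHMmCCAa=4 HHMmCCaa=2 HHMmCcAA=4 HHMmCcAa=8 HHMmCcaa=4 HHMmccAA=2 HHMmccAa=4 HHMmccaa=2 HHmmCCAA=1 HHmmCCAa=2 HHmmCCaa=1 HHmmCcAA=2 HHmmCcAa=4 HHmmCcaa=2 HHmmccAA=1 HHmmccAa=2 HHmmccaa=1 HhMMCCAA=2 HhMMCCAa=4 HhMMCCaa=2 HhMMCcAA=4 HhMMCcAa=8 HhMMCcaa=4 HhMMccAA=2 HhMMccAa=4 HhMMccaa=2 HhMmCCAA=4 HhMmCCAa=8 HhMmCCaa=4 HhMmCcAA=8 HhMmCcAa=16 HhMmCcaa=8 HhMmccAA=4 HhMmccAa=8 HhMmccaa=4 HhmmCCAA=2 HhmmCCAa=4 HhmmCCaa=2 HhmmCcAA=4 HhmmCcAa=8 HhmmCcaa=4 HhmmccAA=2 HhmmccAa=4 Hhmmccaa=2 hhMMCCAA=1 hhMMCCAa=2 hhMMCCaa=1 hhMMCcAA=2 hhMMCcAa=4 hhMMCcaa=2 hhMMccAA=1 hhMMccAa=2 hhMMccaa=1 hhMmCCAA=2 hhMmCCAa=4 hhMmCCaa=2 hhMmCcAA=4 hhMmCcAa=8 hhMmCcaa=4 hhMmccAA=2 hhMmccAa=4 hhMmccaa=2 hhmmCCAA=1 hhmmCCAa=2 hhmmCCaa=1 hhmmCcAA=2 hhmmCcAa=4 hhmmCcaa=2 hhmmccAA=1 hhmmccAa=2 hhmmccaa=1
H_ M_ C_ A_ hits 81/256; gcd=1; 81÷1/256÷1 = 81/256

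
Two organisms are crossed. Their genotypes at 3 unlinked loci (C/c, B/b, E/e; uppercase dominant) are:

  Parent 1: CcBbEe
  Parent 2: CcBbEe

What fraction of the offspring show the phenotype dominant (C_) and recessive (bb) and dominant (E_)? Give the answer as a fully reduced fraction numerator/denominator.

P(C_ bb E_) = 9/64

CcBbEe gametes: CBE×1, CBe×1, CbE×1, Cbe×1, cBE×1, cBe×1, cbE×1, cbe×1
CcBbEe gametes: CBE×1, CBe×1, CbE×1, Cbe×1, cBE×1, cBe×1, cbE×1, cbe×1
CcBbEe×CcBbEe grid (8·8=64): CCBBEE=1 CCBBEe=2 CCBBee=1 CCBbEE=2 CCBbEe=4 CCBbee=2 CCbbEE=1 CCbbEe=2 CCbbee=1 CcBBEE=2 CcBBEe=4 CcBBee=2 CcBbEE=4 CcBbEe=8 CcBbee=4 CcbbEE=2 CcbbEe=4 Ccbbee=2 ccBBEE=1 ccBBEe=2 ccBBee=1 ccBbEE=2 ccBbEe=4 ccBbee=2 ccbbEE=1 ccbbEe=2 ccbbee=1
C_ bb E_ hits 9/64; gcd=1; 9÷1/64÷1 = 9/64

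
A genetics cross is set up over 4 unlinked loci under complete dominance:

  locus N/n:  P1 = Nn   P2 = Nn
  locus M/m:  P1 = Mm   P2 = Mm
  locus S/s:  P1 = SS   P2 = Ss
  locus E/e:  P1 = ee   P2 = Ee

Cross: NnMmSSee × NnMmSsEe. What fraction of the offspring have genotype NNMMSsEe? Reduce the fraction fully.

P(NNMMSsEe) = 1/64

NnMmSSee gametes: NMSe×4, NmSe×4, nMSe×4, nmSe×4
NnMmSsEe gametes: NMSE×1, NMSe×1, NMsE×1, NMse×1, NmSE×1, NmSe×1, NmsE×1, Nmse×1, nMSE×1, nMSe×1, nMsE×1, nMse×1, nmSE×1, nmSe×1, nmsE×1, nmse×1
NnMmSSee×NnMmSsEe grid (16·16=256): NNMMSSEe=4 NNMMSSee=4 NNMMSsEe=4 NNMMSsee=4 NNMmSSEe=8 NNMmSSee=8 NNMmSsEe=8 NNMmSsee=8 NNmmSSEe=4 NNmmSSee=4 NNmmSsEe=4 NNmmSsee=4 NnMMSSEe=8 NnMMSSee=8 NnMMSsEe=8 NnMMSsee=8 NnMmSSEe=16 NnMmSSee=16 NnMmSsEe=16 NnMmSsee=16 NnmmSSEe=8 NnmmSSee=8 NnmmSsEe=8 NnmmSsee=8 nnMMSSEe=4 nnMMSSee=4 nnMMSsEe=4 nnMMSsee=4 nnMmSSEe=8 nnMmSSee=8 nnMmSsEe=8 nnMmSsee=8 nnmmSSEe=4 nnmmSSee=4 nnmmSsEe=4 nnmmSsee=4
NNMMSsEe hits 4/256; gcd=4; 4÷4/256÷4 = 1/64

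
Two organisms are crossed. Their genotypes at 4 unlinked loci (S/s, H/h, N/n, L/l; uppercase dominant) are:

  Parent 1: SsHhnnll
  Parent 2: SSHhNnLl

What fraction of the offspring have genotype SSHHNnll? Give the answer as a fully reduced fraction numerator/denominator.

P(SSHHNnll) = 1/32

SsHhnnll gametes: SHnl×4, Shnl×4, sHnl×4, shnl×4
SSHhNnLl gametes: SHNL×2, SHNl×2, SHnL×2, SHnl×2, ShNL×2, ShNl×2, ShnL×2, Shnl×2
SsHhnnll×SSHhNnLl grid (16·16=256): SSHHNnLl=8 SSHHNnll=8 SSHHnnLl=8 SSHHnnll=8 SSHhNnLl=16 SSHhNnll=16 SSHhnnLl=16 SSHhnnll=16 SShhNnLl=8 SShhNnll=8 SShhnnLl=8 SShhnnll=8 SsHHNnLl=8 SsHHNnll=8 SsHHnnLl=8 SsHHnnll=8 SsHhNnLl=16 SsHhNnll=16 SsHhnnLl=16 SsHhnnll=16 SshhNnLl=8 SshhNnll=8 SshhnnLl=8 Sshhnnll=8
SSHHNnll hits 8/256; gcd=8; 8÷8/256÷8 = 1/32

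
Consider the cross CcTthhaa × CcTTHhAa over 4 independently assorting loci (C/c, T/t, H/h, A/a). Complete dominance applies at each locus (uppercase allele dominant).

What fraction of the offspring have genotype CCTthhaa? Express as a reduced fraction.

CcTthhaa gametes: CTha×4, Ctha×4, cTha×4, ctha×4
CcTTHhAa gametes: CTHA×2, CTHa×2, CThA×2, CTha×2, cTHA×2, cTHa×2, cThA×2, cTha×2
CcTthhaa×CcTTHhAa grid (16·16=256): CCTTHhAa=8 CCTTHhaa=8 CCTThhAa=8 CCTThhaa=8 CCTtHhAa=8 CCTtHhaa=8 CCTthhAa=8 CCTthhaa=8 CcTTHhAa=16 CcTTHhaa=16 CcTThhAa=16 CcTThhaa=16 CcTtHhAa=16 CcTtHhaa=16 CcTthhAa=16 CcTthhaa=16 ccTTHhAa=8 ccTTHhaa=8 ccTThhAa=8 ccTThhaa=8 ccTtHhAa=8 ccTtHhaa=8 ccTthhAa=8 ccTthhaa=8
CCTthhaa hits 8/256; gcd=8; 8÷8/256÷8 = 1/32

P(CCTthhaa) = 1/32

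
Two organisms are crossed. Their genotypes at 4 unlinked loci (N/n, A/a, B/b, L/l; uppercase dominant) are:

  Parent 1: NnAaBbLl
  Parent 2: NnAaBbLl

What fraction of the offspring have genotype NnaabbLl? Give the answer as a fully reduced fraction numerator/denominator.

P(NnaabbLl) = 1/64

NnAaBbLl gametes: NABL×1, NABl×1, NAbL×1, NAbl×1, NaBL×1, NaBl×1, NabL×1, Nabl×1, nABL×1, nABl×1, nAbL×1, nAbl×1, naBL×1, naBl×1, nabL×1, nabl×1
NnAaBbLl gametes: NABL×1, NABl×1, NAbL×1, NAbl×1, NaBL×1, NaBl×1, NabL×1, Nabl×1, nABL×1, nABl×1, nAbL×1, nAbl×1, naBL×1, naBl×1, nabL×1, nabl×1
NnAaBbLl×NnAaBbLl grid (16·16=256): NNAABBLL=1 NNAABBLl=2 NNAABBll=1 NNAABbLL=2 NNAABbLl=4 NNAABbll=2 NNAAbbLL=1 NNAAbbLl=2 NNAAbbll=1 NNAaBBLL=2 NNAaBBLl=4 NNAaBBll=2 NNAaBbLL=4 NNAaBbLl=8 NNAaBbll=4 NNAabbLL=2 NNAabbLl=4 NNAabbll=2 NNaaBBLL=1 NNaaBBLl=2 NNaaBBll=1 NNaaBbLL=2 NNaaBbLl=4 NNaaBbll=2 NNaabbLL=1 NNaabbLl=2 NNaabbll=1 NnAABBLL=2 NnAABBLl=4 NnAABBll=2 NnAABbLL=4 NnAABbLl=8 NnAABbll=4 NnAAbbLL=2 NnAAbbLl=4 NnAAbbll=2 NnAaBBLL=4 NnAaBBLl=8 NnAaBBll=4 NnAaBbLL=8 NnAaBbLl=16 NnAaBbll=8 NnAabbLL=4 NnAabbLl=8 NnAabbll=4 NnaaBBLL=2 NnaaBBLl=4 NnaaBBll=2 NnaaBbLL=4 NnaaBbLl=8 NnaaBbll=4 NnaabbLL=2 NnaabbLl=4 Nnaabbll=2 nnAABBLL=1 nnAABBLl=2 nnAABBll=1 nnAABbLL=2 nnAABbLl=4 nnAABbll=2 nnAAbbLL=1 nnAAbbLl=2 nnAAbbll=1 nnAaBBLL=2 nnAaBBLl=4 nnAaBBll=2 nnAaBbLL=4 nnAaBbLl=8 nnAaBbll=4 nnAabbLL=2 nnAabbLl=4 nnAabbll=2 nnaaBBLL=1 nnaaBBLl=2 nnaaBBll=1 nnaaBbLL=2 nnaaBbLl=4 nnaaBbll=2 nnaabbLL=1 nnaabbLl=2 nnaabbll=1
NnaabbLl hits 4/256; gcd=4; 4÷4/256÷4 = 1/64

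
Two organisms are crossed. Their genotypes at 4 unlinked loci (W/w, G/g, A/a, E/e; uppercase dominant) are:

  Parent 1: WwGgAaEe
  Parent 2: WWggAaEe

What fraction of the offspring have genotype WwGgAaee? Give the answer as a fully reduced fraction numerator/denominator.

WwGgAaEe gametes: WGAE×1, WGAe×1, WGaE×1, WGae×1, WgAE×1, WgAe×1, WgaE×1, Wgae×1, wGAE×1, wGAe×1, wGaE×1, wGae×1, wgAE×1, wgAe×1, wgaE×1, wgae×1
WWggAaEe gametes: WgAE×4, WgAe×4, WgaE×4, Wgae×4
WwGgAaEe×WWggAaEe grid (16·16=256): WWGgAAEE=4 WWGgAAEe=8 WWGgAAee=4 WWGgAaEE=8 WWGgAaEe=16 WWGgAaee=8 WWGgaaEE=4 WWGgaaEe=8 WWGgaaee=4 WWggAAEE=4 WWggAAEe=8 WWggAAee=4 WWggAaEE=8 WWggAaEe=16 WWggAaee=8 WWggaaEE=4 WWggaaEe=8 WWggaaee=4 WwGgAAEE=4 WwGgAAEe=8 WwGgAAee=4 WwGgAaEE=8 WwGgAaEe=16 WwGgAaee=8 WwGgaaEE=4 WwGgaaEe=8 WwGgaaee=4 WwggAAEE=4 WwggAAEe=8 WwggAAee=4 WwggAaEE=8 WwggAaEe=16 WwggAaee=8 WwggaaEE=4 WwggaaEe=8 Wwggaaee=4
WwGgAaee hits 8/256; gcd=8; 8÷8/256÷8 = 1/32

P(WwGgAaee) = 1/32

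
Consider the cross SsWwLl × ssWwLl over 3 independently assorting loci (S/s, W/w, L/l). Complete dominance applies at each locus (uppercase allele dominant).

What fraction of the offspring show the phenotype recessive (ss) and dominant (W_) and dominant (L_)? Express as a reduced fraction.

P(ss W_ L_) = 9/32

SsWwLl gametes: SWL×1, SWl×1, SwL×1, Swl×1, sWL×1, sWl×1, swL×1, swl×1
ssWwLl gametes: sWL×2, sWl×2, swL×2, swl×2
SsWwLl×ssWwLl grid (8·8=64): SsWWLL=2 SsWWLl=4 SsWWll=2 SsWwLL=4 SsWwLl=8 SsWwll=4 SswwLL=2 SswwLl=4 Sswwll=2 ssWWLL=2 ssWWLl=4 ssWWll=2 ssWwLL=4 ssWwLl=8 ssWwll=4 sswwLL=2 sswwLl=4 sswwll=2
ss W_ L_ hits 18/64; gcd=2; 18÷2/64÷2 = 9/32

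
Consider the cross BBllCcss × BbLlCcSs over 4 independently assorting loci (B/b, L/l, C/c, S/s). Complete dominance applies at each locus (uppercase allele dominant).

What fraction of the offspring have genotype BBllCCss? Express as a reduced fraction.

BBllCcss gametes: BlCs×8, Blcs×8
BbLlCcSs gametes: BLCS×1, BLCs×1, BLcS×1, BLcs×1, BlCS×1, BlCs×1, BlcS×1, Blcs×1, bLCS×1, bLCs×1, bLcS×1, bLcs×1, blCS×1, blCs×1, blcS×1, blcs×1
BBllCcss×BbLlCcSs grid (16·16=256): BBLlCCSs=8 BBLlCCss=8 BBLlCcSs=16 BBLlCcss=16 BBLlccSs=8 BBLlccss=8 BBllCCSs=8 BBllCCss=8 BBllCcSs=16 BBllCcss=16 BBllccSs=8 BBllccss=8 BbLlCCSs=8 BbLlCCss=8 BbLlCcSs=16 BbLlCcss=16 BbLlccSs=8 BbLlccss=8 BbllCCSs=8 BbllCCss=8 BbllCcSs=16 BbllCcss=16 BbllccSs=8 Bbllccss=8
BBllCCss hits 8/256; gcd=8; 8÷8/256÷8 = 1/32

P(BBllCCss) = 1/32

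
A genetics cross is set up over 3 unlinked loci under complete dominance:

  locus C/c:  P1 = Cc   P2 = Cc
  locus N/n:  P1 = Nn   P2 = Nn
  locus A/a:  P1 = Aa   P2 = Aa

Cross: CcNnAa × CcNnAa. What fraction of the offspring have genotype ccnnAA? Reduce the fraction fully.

CcNnAa gametes: CNA×1, CNa×1, CnA×1, Cna×1, cNA×1, cNa×1, cnA×1, cna×1
CcNnAa gametes: CNA×1, CNa×1, CnA×1, Cna×1, cNA×1, cNa×1, cnA×1, cna×1
CcNnAa×CcNnAa grid (8·8=64): CCNNAA=1 CCNNAa=2 CCNNaa=1 CCNnAA=2 CCNnAa=4 CCNnaa=2 CCnnAA=1 CCnnAa=2 CCnnaa=1 CcNNAA=2 CcNNAa=4 CcNNaa=2 CcNnAA=4 CcNnAa=8 CcNnaa=4 CcnnAA=2 CcnnAa=4 Ccnnaa=2 ccNNAA=1 ccNNAa=2 ccNNaa=1 ccNnAA=2 ccNnAa=4 ccNnaa=2 ccnnAA=1 ccnnAa=2 ccnnaa=1
ccnnAA hits 1/64; gcd=1; 1÷1/64÷1 = 1/64

P(ccnnAA) = 1/64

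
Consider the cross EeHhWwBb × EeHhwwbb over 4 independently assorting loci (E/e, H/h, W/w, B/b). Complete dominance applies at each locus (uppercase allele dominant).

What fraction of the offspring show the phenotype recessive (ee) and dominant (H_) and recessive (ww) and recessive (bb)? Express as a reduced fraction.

EeHhWwBb gametes: EHWB×1, EHWb×1, EHwB×1, EHwb×1, EhWB×1, EhWb×1, EhwB×1, Ehwb×1, eHWB×1, eHWb×1, eHwB×1, eHwb×1, ehWB×1, ehWb×1, ehwB×1, ehwb×1
EeHhwwbb gametes: EHwb×4, Ehwb×4, eHwb×4, ehwb×4
EeHhWwBb×EeHhwwbb grid (16·16=256): EEHHWwBb=4 EEHHWwbb=4 EEHHwwBb=4 EEHHwwbb=4 EEHhWwBb=8 EEHhWwbb=8 EEHhwwBb=8 EEHhwwbb=8 EEhhWwBb=4 EEhhWwbb=4 EEhhwwBb=4 EEhhwwbb=4 EeHHWwBb=8 EeHHWwbb=8 EeHHwwBb=8 EeHHwwbb=8 EeHhWwBb=16 EeHhWwbb=16 EeHhwwBb=16 EeHhwwbb=16 EehhWwBb=8 EehhWwbb=8 EehhwwBb=8 Eehhwwbb=8 eeHHWwBb=4 eeHHWwbb=4 eeHHwwBb=4 eeHHwwbb=4 eeHhWwBb=8 eeHhWwbb=8 eeHhwwBb=8 eeHhwwbb=8 eehhWwBb=4 eehhWwbb=4 eehhwwBb=4 eehhwwbb=4
ee H_ ww bb hits 12/256; gcd=4; 12÷4/256÷4 = 3/64

P(ee H_ ww bb) = 3/64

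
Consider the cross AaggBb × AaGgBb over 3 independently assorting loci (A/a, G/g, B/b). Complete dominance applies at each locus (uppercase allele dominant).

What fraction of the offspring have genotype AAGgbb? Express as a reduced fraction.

P(AAGgbb) = 1/32

AaggBb gametes: AgB×2, Agb×2, agB×2, agb×2
AaGgBb gametes: AGB×1, AGb×1, AgB×1, Agb×1, aGB×1, aGb×1, agB×1, agb×1
AaggBb×AaGgBb grid (8·8=64): AAGgBB=2 AAGgBb=4 AAGgbb=2 AAggBB=2 AAggBb=4 AAggbb=2 AaGgBB=4 AaGgBb=8 AaGgbb=4 AaggBB=4 AaggBb=8 Aaggbb=4 aaGgBB=2 aaGgBb=4 aaGgbb=2 aaggBB=2 aaggBb=4 aaggbb=2
AAGgbb hits 2/64; gcd=2; 2÷2/64÷2 = 1/32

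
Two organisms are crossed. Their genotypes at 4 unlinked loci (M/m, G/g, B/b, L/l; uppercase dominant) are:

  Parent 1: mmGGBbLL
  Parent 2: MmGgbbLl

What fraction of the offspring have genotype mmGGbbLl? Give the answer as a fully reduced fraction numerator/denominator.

P(mmGGbbLl) = 1/16

mmGGBbLL gametes: mGBL×8, mGbL×8
MmGgbbLl gametes: MGbL×2, MGbl×2, MgbL×2, Mgbl×2, mGbL×2, mGbl×2, mgbL×2, mgbl×2
mmGGBbLL×MmGgbbLl grid (16·16=256): MmGGBbLL=16 MmGGBbLl=16 MmGGbbLL=16 MmGGbbLl=16 MmGgBbLL=16 MmGgBbLl=16 MmGgbbLL=16 MmGgbbLl=16 mmGGBbLL=16 mmGGBbLl=16 mmGGbbLL=16 mmGGbbLl=16 mmGgBbLL=16 mmGgBbLl=16 mmGgbbLL=16 mmGgbbLl=16
mmGGbbLl hits 16/256; gcd=16; 16÷16/256÷16 = 1/16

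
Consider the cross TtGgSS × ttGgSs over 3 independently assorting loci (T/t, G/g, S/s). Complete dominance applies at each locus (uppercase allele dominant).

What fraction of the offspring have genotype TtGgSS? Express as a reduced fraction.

TtGgSS gametes: TGS×2, TgS×2, tGS×2, tgS×2
ttGgSs gametes: tGS×2, tGs×2, tgS×2, tgs×2
TtGgSS×ttGgSs grid (8·8=64): TtGGSS=4 TtGGSs=4 TtGgSS=8 TtGgSs=8 TtggSS=4 TtggSs=4 ttGGSS=4 ttGGSs=4 ttGgSS=8 ttGgSs=8 ttggSS=4 ttggSs=4
TtGgSS hits 8/64; gcd=8; 8÷8/64÷8 = 1/8

P(TtGgSS) = 1/8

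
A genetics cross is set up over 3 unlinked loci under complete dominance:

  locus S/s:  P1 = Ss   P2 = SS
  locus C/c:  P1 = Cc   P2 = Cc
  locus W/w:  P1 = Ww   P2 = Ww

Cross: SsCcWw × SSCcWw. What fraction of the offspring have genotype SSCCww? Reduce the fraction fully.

P(SSCCww) = 1/32

SsCcWw gametes: SCW×1, SCw×1, ScW×1, Scw×1, sCW×1, sCw×1, scW×1, scw×1
SSCcWw gametes: SCW×2, SCw×2, ScW×2, Scw×2
SsCcWw×SSCcWw grid (8·8=64): SSCCWW=2 SSCCWw=4 SSCCww=2 SSCcWW=4 SSCcWw=8 SSCcww=4 SSccWW=2 SSccWw=4 SSccww=2 SsCCWW=2 SsCCWw=4 SsCCww=2 SsCcWW=4 SsCcWw=8 SsCcww=4 SsccWW=2 SsccWw=4 Ssccww=2
SSCCww hits 2/64; gcd=2; 2÷2/64÷2 = 1/32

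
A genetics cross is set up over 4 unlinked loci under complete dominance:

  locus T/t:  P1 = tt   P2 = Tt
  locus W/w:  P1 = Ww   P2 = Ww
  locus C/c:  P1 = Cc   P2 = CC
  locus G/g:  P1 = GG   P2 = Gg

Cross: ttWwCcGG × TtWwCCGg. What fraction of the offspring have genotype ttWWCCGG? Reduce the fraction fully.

P(ttWWCCGG) = 1/32

ttWwCcGG gametes: tWCG×4, tWcG×4, twCG×4, twcG×4
TtWwCCGg gametes: TWCG×2, TWCg×2, TwCG×2, TwCg×2, tWCG×2, tWCg×2, twCG×2, twCg×2
ttWwCcGG×TtWwCCGg grid (16·16=256): TtWWCCGG=8 TtWWCCGg=8 TtWWCcGG=8 TtWWCcGg=8 TtWwCCGG=16 TtWwCCGg=16 TtWwCcGG=16 TtWwCcGg=16 TtwwCCGG=8 TtwwCCGg=8 TtwwCcGG=8 TtwwCcGg=8 ttWWCCGG=8 ttWWCCGg=8 ttWWCcGG=8 ttWWCcGg=8 ttWwCCGG=16 ttWwCCGg=16 ttWwCcGG=16 ttWwCcGg=16 ttwwCCGG=8 ttwwCCGg=8 ttwwCcGG=8 ttwwCcGg=8
ttWWCCGG hits 8/256; gcd=8; 8÷8/256÷8 = 1/32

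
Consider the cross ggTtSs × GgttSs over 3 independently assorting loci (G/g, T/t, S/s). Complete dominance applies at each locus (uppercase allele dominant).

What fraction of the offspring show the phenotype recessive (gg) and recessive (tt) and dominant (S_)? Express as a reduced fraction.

ggTtSs gametes: gTS×2, gTs×2, gtS×2, gts×2
GgttSs gametes: GtS×2, Gts×2, gtS×2, gts×2
ggTtSs×GgttSs grid (8·8=64): GgTtSS=4 GgTtSs=8 GgTtss=4 GgttSS=4 GgttSs=8 Ggttss=4 ggTtSS=4 ggTtSs=8 ggTtss=4 ggttSS=4 ggttSs=8 ggttss=4
gg tt S_ hits 12/64; gcd=4; 12÷4/64÷4 = 3/16

P(gg tt S_) = 3/16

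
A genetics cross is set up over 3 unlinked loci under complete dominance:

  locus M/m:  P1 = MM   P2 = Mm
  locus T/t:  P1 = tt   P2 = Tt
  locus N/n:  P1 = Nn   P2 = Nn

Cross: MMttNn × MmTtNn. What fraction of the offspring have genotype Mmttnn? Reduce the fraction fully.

P(Mmttnn) = 1/16

MMttNn gametes: MtN×4, Mtn×4
MmTtNn gametes: MTN×1, MTn×1, MtN×1, Mtn×1, mTN×1, mTn×1, mtN×1, mtn×1
MMttNn×MmTtNn grid (8·8=64): MMTtNN=4 MMTtNn=8 MMTtnn=4 MMttNN=4 MMttNn=8 MMttnn=4 MmTtNN=4 MmTtNn=8 MmTtnn=4 MmttNN=4 MmttNn=8 Mmttnn=4
Mmttnn hits 4/64; gcd=4; 4÷4/64÷4 = 1/16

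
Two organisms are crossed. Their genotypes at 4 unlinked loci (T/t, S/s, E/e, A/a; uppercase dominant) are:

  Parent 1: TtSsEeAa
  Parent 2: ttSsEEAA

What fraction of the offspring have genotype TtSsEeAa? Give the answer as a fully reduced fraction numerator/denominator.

P(TtSsEeAa) = 1/16

TtSsEeAa gametes: TSEA×1, TSEa×1, TSeA×1, TSea×1, TsEA×1, TsEa×1, TseA×1, Tsea×1, tSEA×1, tSEa×1, tSeA×1, tSea×1, tsEA×1, tsEa×1, tseA×1, tsea×1
ttSsEEAA gametes: tSEA×8, tsEA×8
TtSsEeAa×ttSsEEAA grid (16·16=256): TtSSEEAA=8 TtSSEEAa=8 TtSSEeAA=8 TtSSEeAa=8 TtSsEEAA=16 TtSsEEAa=16 TtSsEeAA=16 TtSsEeAa=16 TtssEEAA=8 TtssEEAa=8 TtssEeAA=8 TtssEeAa=8 ttSSEEAA=8 ttSSEEAa=8 ttSSEeAA=8 ttSSEeAa=8 ttSsEEAA=16 ttSsEEAa=16 ttSsEeAA=16 ttSsEeAa=16 ttssEEAA=8 ttssEEAa=8 ttssEeAA=8 ttssEeAa=8
TtSsEeAa hits 16/256; gcd=16; 16÷16/256÷16 = 1/16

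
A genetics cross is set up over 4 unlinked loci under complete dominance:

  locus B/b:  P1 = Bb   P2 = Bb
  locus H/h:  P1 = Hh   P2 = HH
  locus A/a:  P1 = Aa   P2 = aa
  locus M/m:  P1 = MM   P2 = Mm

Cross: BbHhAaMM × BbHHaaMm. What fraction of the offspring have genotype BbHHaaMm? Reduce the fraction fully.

P(BbHHaaMm) = 1/16

BbHhAaMM gametes: BHAM×2, BHaM×2, BhAM×2, BhaM×2, bHAM×2, bHaM×2, bhAM×2, bhaM×2
BbHHaaMm gametes: BHaM×4, BHam×4, bHaM×4, bHam×4
BbHhAaMM×BbHHaaMm grid (16·16=256): BBHHAaMM=8 BBHHAaMm=8 BBHHaaMM=8 BBHHaaMm=8 BBHhAaMM=8 BBHhAaMm=8 BBHhaaMM=8 BBHhaaMm=8 BbHHAaMM=16 BbHHAaMm=16 BbHHaaMM=16 BbHHaaMm=16 BbHhAaMM=16 BbHhAaMm=16 BbHhaaMM=16 BbHhaaMm=16 bbHHAaMM=8 bbHHAaMm=8 bbHHaaMM=8 bbHHaaMm=8 bbHhAaMM=8 bbHhAaMm=8 bbHhaaMM=8 bbHhaaMm=8
BbHHaaMm hits 16/256; gcd=16; 16÷16/256÷16 = 1/16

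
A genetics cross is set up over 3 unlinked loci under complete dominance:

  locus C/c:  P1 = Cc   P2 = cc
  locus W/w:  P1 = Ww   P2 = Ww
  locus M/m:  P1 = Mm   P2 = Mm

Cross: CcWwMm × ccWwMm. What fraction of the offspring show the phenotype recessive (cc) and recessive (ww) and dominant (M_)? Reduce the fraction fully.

CcWwMm gametes: CWM×1, CWm×1, CwM×1, Cwm×1, cWM×1, cWm×1, cwM×1, cwm×1
ccWwMm gametes: cWM×2, cWm×2, cwM×2, cwm×2
CcWwMm×ccWwMm grid (8·8=64): CcWWMM=2 CcWWMm=4 CcWWmm=2 CcWwMM=4 CcWwMm=8 CcWwmm=4 CcwwMM=2 CcwwMm=4 Ccwwmm=2 ccWWMM=2 ccWWMm=4 ccWWmm=2 ccWwMM=4 ccWwMm=8 ccWwmm=4 ccwwMM=2 ccwwMm=4 ccwwmm=2
cc ww M_ hits 6/64; gcd=2; 6÷2/64÷2 = 3/32

P(cc ww M_) = 3/32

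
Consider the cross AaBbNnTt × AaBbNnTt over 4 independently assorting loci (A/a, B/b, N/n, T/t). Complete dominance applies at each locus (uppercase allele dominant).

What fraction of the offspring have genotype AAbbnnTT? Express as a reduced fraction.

AaBbNnTt gametes: ABNT×1, ABNt×1, ABnT×1, ABnt×1, AbNT×1, AbNt×1, AbnT×1, Abnt×1, aBNT×1, aBNt×1, aBnT×1, aBnt×1, abNT×1, abNt×1, abnT×1, abnt×1
AaBbNnTt gametes: ABNT×1, ABNt×1, ABnT×1, ABnt×1, AbNT×1, AbNt×1, AbnT×1, Abnt×1, aBNT×1, aBNt×1, aBnT×1, aBnt×1, abNT×1, abNt×1, abnT×1, abnt×1
AaBbNnTt×AaBbNnTt grid (16·16=256): AABBNNTT=1 AABBNNTt=2 AABBNNtt=1 AABBNnTT=2 AABBNnTt=4 AABBNntt=2 AABBnnTT=1 AABBnnTt=2 AABBnntt=1 AABbNNTT=2 AABbNNTt=4 AABbNNtt=2 AABbNnTT=4 AABbNnTt=8 AABbNntt=4 AABbnnTT=2 AABbnnTt=4 AABbnntt=2 AAbbNNTT=1 AAbbNNTt=2 AAbbNNtt=1 AAbbNnTT=2 AAbbNnTt=4 AAbbNntt=2 AAbbnnTT=1 AAbbnnTt=2 AAbbnntt=1 AaBBNNTT=2 AaBBNNTt=4 AaBBNNtt=2 AaBBNnTT=4 AaBBNnTt=8 AaBBNntt=4 AaBBnnTT=2 AaBBnnTt=4 AaBBnntt=2 AaBbNNTT=4 AaBbNNTt=8 AaBbNNtt=4 AaBbNnTT=8 AaBbNnTt=16 AaBbNntt=8 AaBbnnTT=4 AaBbnnTt=8 AaBbnntt=4 AabbNNTT=2 AabbNNTt=4 AabbNNtt=2 AabbNnTT=4 AabbNnTt=8 AabbNntt=4 AabbnnTT=2 AabbnnTt=4 Aabbnntt=2 aaBBNNTT=1 aaBBNNTt=2 aaBBNNtt=1 aaBBNnTT=2 aaBBNnTt=4 aaBBNntt=2 aaBBnnTT=1 aaBBnnTt=2 aaBBnntt=1 aaBbNNTT=2 aaBbNNTt=4 aaBbNNtt=2 aaBbNnTT=4 aaBbNnTt=8 aaBbNntt=4 aaBbnnTT=2 aaBbnnTt=4 aaBbnntt=2 aabbNNTT=1 aabbNNTt=2 aabbNNtt=1 aabbNnTT=2 aabbNnTt=4 aabbNntt=2 aabbnnTT=1 aabbnnTt=2 aabbnntt=1
AAbbnnTT hits 1/256; gcd=1; 1÷1/256÷1 = 1/256

P(AAbbnnTT) = 1/256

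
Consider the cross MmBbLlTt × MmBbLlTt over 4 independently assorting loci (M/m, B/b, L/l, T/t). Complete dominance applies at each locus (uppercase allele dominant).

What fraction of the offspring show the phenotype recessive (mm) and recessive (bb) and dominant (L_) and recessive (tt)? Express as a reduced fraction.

MmBbLlTt gametes: MBLT×1, MBLt×1, MBlT×1, MBlt×1, MbLT×1, MbLt×1, MblT×1, Mblt×1, mBLT×1, mBLt×1, mBlT×1, mBlt×1, mbLT×1, mbLt×1, mblT×1, mblt×1
MmBbLlTt gametes: MBLT×1, MBLt×1, MBlT×1, MBlt×1, MbLT×1, MbLt×1, MblT×1, Mblt×1, mBLT×1, mBLt×1, mBlT×1, mBlt×1, mbLT×1, mbLt×1, mblT×1, mblt×1
MmBbLlTt×MmBbLlTt grid (16·16=256): MMBBLLTT=1 MMBBLLTt=2 MMBBLLtt=1 MMBBLlTT=2 MMBBLlTt=4 MMBBLltt=2 MMBBllTT=1 MMBBllTt=2 MMBBlltt=1 MMBbLLTT=2 MMBbLLTt=4 MMBbLLtt=2 MMBbLlTT=4 MMBbLlTt=8 MMBbLltt=4 MMBbllTT=2 MMBbllTt=4 MMBblltt=2 MMbbLLTT=1 MMbbLLTt=2 MMbbLLtt=1 MMbbLlTT=2 MMbbLlTt=4 MMbbLltt=2 MMbbllTT=1 MMbbllTt=2 MMbblltt=1 MmBBLLTT=2 MmBBLLTt=4 MmBBLLtt=2 MmBBLlTT=4 MmBBLlTt=8 MmBBLltt=4 MmBBllTT=2 MmBBllTt=4 MmBBlltt=2 MmBbLLTT=4 MmBbLLTt=8 MmBbLLtt=4 MmBbLlTT=8 MmBbLlTt=16 MmBbLltt=8 MmBbllTT=4 MmBbllTt=8 MmBblltt=4 MmbbLLTT=2 MmbbLLTt=4 MmbbLLtt=2 MmbbLlTT=4 MmbbLlTt=8 MmbbLltt=4 MmbbllTT=2 MmbbllTt=4 Mmbblltt=2 mmBBLLTT=1 mmBBLLTt=2 mmBBLLtt=1 mmBBLlTT=2 mmBBLlTt=4 mmBBLltt=2 mmBBllTT=1 mmBBllTt=2 mmBBlltt=1 mmBbLLTT=2 mmBbLLTt=4 mmBbLLtt=2 mmBbLlTT=4 mmBbLlTt=8 mmBbLltt=4 mmBbllTT=2 mmBbllTt=4 mmBblltt=2 mmbbLLTT=1 mmbbLLTt=2 mmbbLLtt=1 mmbbLlTT=2 mmbbLlTt=4 mmbbLltt=2 mmbbllTT=1 mmbbllTt=2 mmbblltt=1
mm bb L_ tt hits 3/256; gcd=1; 3÷1/256÷1 = 3/256

P(mm bb L_ tt) = 3/256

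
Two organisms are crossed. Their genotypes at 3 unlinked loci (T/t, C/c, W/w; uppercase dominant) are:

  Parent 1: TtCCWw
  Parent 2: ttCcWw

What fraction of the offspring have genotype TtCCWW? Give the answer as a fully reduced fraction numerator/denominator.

TtCCWw gametes: TCW×2, TCw×2, tCW×2, tCw×2
ttCcWw gametes: tCW×2, tCw×2, tcW×2, tcw×2
TtCCWw×ttCcWw grid (8·8=64): TtCCWW=4 TtCCWw=8 TtCCww=4 TtCcWW=4 TtCcWw=8 TtCcww=4 ttCCWW=4 ttCCWw=8 ttCCww=4 ttCcWW=4 ttCcWw=8 ttCcww=4
TtCCWW hits 4/64; gcd=4; 4÷4/64÷4 = 1/16

P(TtCCWW) = 1/16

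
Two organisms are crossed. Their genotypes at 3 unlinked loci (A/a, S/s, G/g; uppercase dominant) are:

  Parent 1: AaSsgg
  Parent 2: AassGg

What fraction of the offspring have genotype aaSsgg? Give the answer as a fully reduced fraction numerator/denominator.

AaSsgg gametes: ASg×2, Asg×2, aSg×2, asg×2
AassGg gametes: AsG×2, Asg×2, asG×2, asg×2
AaSsgg×AassGg grid (8·8=64): AASsGg=4 AASsgg=4 AAssGg=4 AAssgg=4 AaSsGg=8 AaSsgg=8 AassGg=8 Aassgg=8 aaSsGg=4 aaSsgg=4 aassGg=4 aassgg=4
aaSsgg hits 4/64; gcd=4; 4÷4/64÷4 = 1/16

P(aaSsgg) = 1/16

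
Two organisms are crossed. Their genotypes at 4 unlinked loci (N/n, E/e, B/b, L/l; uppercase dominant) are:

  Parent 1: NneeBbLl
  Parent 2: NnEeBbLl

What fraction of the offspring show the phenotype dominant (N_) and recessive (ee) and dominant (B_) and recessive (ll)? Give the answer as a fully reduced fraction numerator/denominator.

NneeBbLl gametes: NeBL×2, NeBl×2, NebL×2, Nebl×2, neBL×2, neBl×2, nebL×2, nebl×2
NnEeBbLl gametes: NEBL×1, NEBl×1, NEbL×1, NEbl×1, NeBL×1, NeBl×1, NebL×1, Nebl×1, nEBL×1, nEBl×1, nEbL×1, nEbl×1, neBL×1, neBl×1, nebL×1, nebl×1
NneeBbLl×NnEeBbLl grid (16·16=256): NNEeBBLL=2 NNEeBBLl=4 NNEeBBll=2 NNEeBbLL=4 NNEeBbLl=8 NNEeBbll=4 NNEebbLL=2 NNEebbLl=4 NNEebbll=2 NNeeBBLL=2 NNeeBBLl=4 NNeeBBll=2 NNeeBbLL=4 NNeeBbLl=8 NNeeBbll=4 NNeebbLL=2 NNeebbLl=4 NNeebbll=2 NnEeBBLL=4 NnEeBBLl=8 NnEeBBll=4 NnEeBbLL=8 NnEeBbLl=16 NnEeBbll=8 NnEebbLL=4 NnEebbLl=8 NnEebbll=4 NneeBBLL=4 NneeBBLl=8 NneeBBll=4 NneeBbLL=8 NneeBbLl=16 NneeBbll=8 NneebbLL=4 NneebbLl=8 Nneebbll=4 nnEeBBLL=2 nnEeBBLl=4 nnEeBBll=2 nnEeBbLL=4 nnEeBbLl=8 nnEeBbll=4 nnEebbLL=2 nnEebbLl=4 nnEebbll=2 nneeBBLL=2 nneeBBLl=4 nneeBBll=2 nneeBbLL=4 nneeBbLl=8 nneeBbll=4 nneebbLL=2 nneebbLl=4 nneebbll=2
N_ ee B_ ll hits 18/256; gcd=2; 18÷2/256÷2 = 9/128

P(N_ ee B_ ll) = 9/128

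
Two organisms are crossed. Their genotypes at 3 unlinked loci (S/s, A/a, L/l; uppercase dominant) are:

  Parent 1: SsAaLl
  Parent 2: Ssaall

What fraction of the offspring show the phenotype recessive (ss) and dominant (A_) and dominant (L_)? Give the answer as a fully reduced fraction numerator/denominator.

SsAaLl gametes: SAL×1, SAl×1, SaL×1, Sal×1, sAL×1, sAl×1, saL×1, sal×1
Ssaall gametes: Sal×4, sal×4
SsAaLl×Ssaall grid (8·8=64): SSAaLl=4 SSAall=4 SSaaLl=4 SSaall=4 SsAaLl=8 SsAall=8 SsaaLl=8 Ssaall=8 ssAaLl=4 ssAall=4 ssaaLl=4 ssaall=4
ss A_ L_ hits 4/64; gcd=4; 4÷4/64÷4 = 1/16

P(ss A_ L_) = 1/16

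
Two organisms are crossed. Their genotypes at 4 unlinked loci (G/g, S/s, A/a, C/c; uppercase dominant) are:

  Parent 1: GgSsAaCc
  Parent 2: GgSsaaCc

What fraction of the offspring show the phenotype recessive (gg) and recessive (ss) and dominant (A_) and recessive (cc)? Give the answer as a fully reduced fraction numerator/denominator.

GgSsAaCc gametes: GSAC×1, GSAc×1, GSaC×1, GSac×1, GsAC×1, GsAc×1, GsaC×1, Gsac×1, gSAC×1, gSAc×1, gSaC×1, gSac×1, gsAC×1, gsAc×1, gsaC×1, gsac×1
GgSsaaCc gametes: GSaC×2, GSac×2, GsaC×2, Gsac×2, gSaC×2, gSac×2, gsaC×2, gsac×2
GgSsAaCc×GgSsaaCc grid (16·16=256): GGSSAaCC=2 GGSSAaCc=4 GGSSAacc=2 GGSSaaCC=2 GGSSaaCc=4 GGSSaacc=2 GGSsAaCC=4 GGSsAaCc=8 GGSsAacc=4 GGSsaaCC=4 GGSsaaCc=8 GGSsaacc=4 GGssAaCC=2 GGssAaCc=4 GGssAacc=2 GGssaaCC=2 GGssaaCc=4 GGssaacc=2 GgSSAaCC=4 GgSSAaCc=8 GgSSAacc=4 GgSSaaCC=4 GgSSaaCc=8 GgSSaacc=4 GgSsAaCC=8 GgSsAaCc=16 GgSsAacc=8 GgSsaaCC=8 GgSsaaCc=16 GgSsaacc=8 GgssAaCC=4 GgssAaCc=8 GgssAacc=4 GgssaaCC=4 GgssaaCc=8 Ggssaacc=4 ggSSAaCC=2 ggSSAaCc=4 ggSSAacc=2 ggSSaaCC=2 ggSSaaCc=4 ggSSaacc=2 ggSsAaCC=4 ggSsAaCc=8 ggSsAacc=4 ggSsaaCC=4 ggSsaaCc=8 ggSsaacc=4 ggssAaCC=2 ggssAaCc=4 ggssAacc=2 ggssaaCC=2 ggssaaCc=4 ggssaacc=2
gg ss A_ cc hits 2/256; gcd=2; 2÷2/256÷2 = 1/128

P(gg ss A_ cc) = 1/128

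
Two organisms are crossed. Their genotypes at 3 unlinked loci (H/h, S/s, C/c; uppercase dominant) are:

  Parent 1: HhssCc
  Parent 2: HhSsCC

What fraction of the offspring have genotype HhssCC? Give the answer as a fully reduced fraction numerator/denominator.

P(HhssCC) = 1/8

HhssCc gametes: HsC×2, Hsc×2, hsC×2, hsc×2
HhSsCC gametes: HSC×2, HsC×2, hSC×2, hsC×2
HhssCc×HhSsCC grid (8·8=64): HHSsCC=4 HHSsCc=4 HHssCC=4 HHssCc=4 HhSsCC=8 HhSsCc=8 HhssCC=8 HhssCc=8 hhSsCC=4 hhSsCc=4 hhssCC=4 hhssCc=4
HhssCC hits 8/64; gcd=8; 8÷8/64÷8 = 1/8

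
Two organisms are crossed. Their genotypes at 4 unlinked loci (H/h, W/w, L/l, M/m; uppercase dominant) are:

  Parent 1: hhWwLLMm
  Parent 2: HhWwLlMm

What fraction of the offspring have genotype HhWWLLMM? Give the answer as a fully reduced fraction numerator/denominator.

P(HhWWLLMM) = 1/64

hhWwLLMm gametes: hWLM×4, hWLm×4, hwLM×4, hwLm×4
HhWwLlMm gametes: HWLM×1, HWLm×1, HWlM×1, HWlm×1, HwLM×1, HwLm×1, HwlM×1, Hwlm×1, hWLM×1, hWLm×1, hWlM×1, hWlm×1, hwLM×1, hwLm×1, hwlM×1, hwlm×1
hhWwLLMm×HhWwLlMm grid (16·16=256): HhWWLLMM=4 HhWWLLMm=8 HhWWLLmm=4 HhWWLlMM=4 HhWWLlMm=8 HhWWLlmm=4 HhWwLLMM=8 HhWwLLMm=16 HhWwLLmm=8 HhWwLlMM=8 HhWwLlMm=16 HhWwLlmm=8 HhwwLLMM=4 HhwwLLMm=8 HhwwLLmm=4 HhwwLlMM=4 HhwwLlMm=8 HhwwLlmm=4 hhWWLLMM=4 hhWWLLMm=8 hhWWLLmm=4 hhWWLlMM=4 hhWWLlMm=8 hhWWLlmm=4 hhWwLLMM=8 hhWwLLMm=16 hhWwLLmm=8 hhWwLlMM=8 hhWwLlMm=16 hhWwLlmm=8 hhwwLLMM=4 hhwwLLMm=8 hhwwLLmm=4 hhwwLlMM=4 hhwwLlMm=8 hhwwLlmm=4
HhWWLLMM hits 4/256; gcd=4; 4÷4/256÷4 = 1/64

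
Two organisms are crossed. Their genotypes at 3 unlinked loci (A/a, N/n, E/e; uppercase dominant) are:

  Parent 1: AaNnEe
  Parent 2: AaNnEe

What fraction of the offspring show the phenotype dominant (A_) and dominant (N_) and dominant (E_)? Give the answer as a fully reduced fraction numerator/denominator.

P(A_ N_ E_) = 27/64

AaNnEe gametes: ANE×1, ANe×1, AnE×1, Ane×1, aNE×1, aNe×1, anE×1, ane×1
AaNnEe gametes: ANE×1, ANe×1, AnE×1, Ane×1, aNE×1, aNe×1, anE×1, ane×1
AaNnEe×AaNnEe grid (8·8=64): AANNEE=1 AANNEe=2 AANNee=1 AANnEE=2 AANnEe=4 AANnee=2 AAnnEE=1 AAnnEe=2 AAnnee=1 AaNNEE=2 AaNNEe=4 AaNNee=2 AaNnEE=4 AaNnEe=8 AaNnee=4 AannEE=2 AannEe=4 Aannee=2 aaNNEE=1 aaNNEe=2 aaNNee=1 aaNnEE=2 aaNnEe=4 aaNnee=2 aannEE=1 aannEe=2 aannee=1
A_ N_ E_ hits 27/64; gcd=1; 27÷1/64÷1 = 27/64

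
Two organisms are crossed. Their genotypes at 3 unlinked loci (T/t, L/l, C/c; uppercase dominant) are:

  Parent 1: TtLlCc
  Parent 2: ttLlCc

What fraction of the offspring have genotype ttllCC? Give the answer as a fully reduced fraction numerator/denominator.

P(ttllCC) = 1/32

TtLlCc gametes: TLC×1, TLc×1, TlC×1, Tlc×1, tLC×1, tLc×1, tlC×1, tlc×1
ttLlCc gametes: tLC×2, tLc×2, tlC×2, tlc×2
TtLlCc×ttLlCc grid (8·8=64): TtLLCC=2 TtLLCc=4 TtLLcc=2 TtLlCC=4 TtLlCc=8 TtLlcc=4 TtllCC=2 TtllCc=4 Ttllcc=2 ttLLCC=2 ttLLCc=4 ttLLcc=2 ttLlCC=4 ttLlCc=8 ttLlcc=4 ttllCC=2 ttllCc=4 ttllcc=2
ttllCC hits 2/64; gcd=2; 2÷2/64÷2 = 1/32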